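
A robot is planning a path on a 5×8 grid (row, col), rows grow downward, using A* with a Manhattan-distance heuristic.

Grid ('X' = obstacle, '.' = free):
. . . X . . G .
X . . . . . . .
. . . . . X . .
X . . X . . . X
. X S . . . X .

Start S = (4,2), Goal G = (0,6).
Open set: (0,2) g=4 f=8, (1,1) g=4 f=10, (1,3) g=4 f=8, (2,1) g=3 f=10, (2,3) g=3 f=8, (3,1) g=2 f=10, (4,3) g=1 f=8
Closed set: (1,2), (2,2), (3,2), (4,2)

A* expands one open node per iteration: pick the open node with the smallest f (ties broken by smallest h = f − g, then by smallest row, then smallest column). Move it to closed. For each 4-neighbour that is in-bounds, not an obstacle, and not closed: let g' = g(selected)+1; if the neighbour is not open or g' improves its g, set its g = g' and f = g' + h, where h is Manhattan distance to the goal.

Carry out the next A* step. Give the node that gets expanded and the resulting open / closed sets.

step 1: expand (0,2) (f=8, h=4) → closed; open now [(0,1) g=5 f=10, (1,1) g=4 f=10, (1,3) g=4 f=8, (2,1) g=3 f=10, (2,3) g=3 f=8, (3,1) g=2 f=10, (4,3) g=1 f=8]

expanded=(0,2); open=[(0,1) g=5 f=10, (1,1) g=4 f=10, (1,3) g=4 f=8, (2,1) g=3 f=10, (2,3) g=3 f=8, (3,1) g=2 f=10, (4,3) g=1 f=8]; closed=[(0,2), (1,2), (2,2), (3,2), (4,2)]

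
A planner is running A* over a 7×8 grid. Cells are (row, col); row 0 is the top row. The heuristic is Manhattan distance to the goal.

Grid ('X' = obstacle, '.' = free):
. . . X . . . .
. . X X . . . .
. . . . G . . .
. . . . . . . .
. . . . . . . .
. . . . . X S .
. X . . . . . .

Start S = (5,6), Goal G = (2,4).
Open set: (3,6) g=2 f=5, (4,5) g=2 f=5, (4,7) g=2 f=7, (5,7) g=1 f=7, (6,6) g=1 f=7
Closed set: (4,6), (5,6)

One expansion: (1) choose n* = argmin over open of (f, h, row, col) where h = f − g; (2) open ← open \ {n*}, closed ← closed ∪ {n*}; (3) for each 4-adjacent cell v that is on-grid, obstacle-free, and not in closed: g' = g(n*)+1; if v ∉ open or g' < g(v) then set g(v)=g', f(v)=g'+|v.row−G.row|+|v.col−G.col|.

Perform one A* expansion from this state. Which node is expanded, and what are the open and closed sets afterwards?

expanded=(3,6); open=[(2,6) g=3 f=5, (3,5) g=3 f=5, (3,7) g=3 f=7, (4,5) g=2 f=5, (4,7) g=2 f=7, (5,7) g=1 f=7, (6,6) g=1 f=7]; closed=[(3,6), (4,6), (5,6)]

step 1: expand (3,6) (f=5, h=3) → closed; open now [(2,6) g=3 f=5, (3,5) g=3 f=5, (3,7) g=3 f=7, (4,5) g=2 f=5, (4,7) g=2 f=7, (5,7) g=1 f=7, (6,6) g=1 f=7]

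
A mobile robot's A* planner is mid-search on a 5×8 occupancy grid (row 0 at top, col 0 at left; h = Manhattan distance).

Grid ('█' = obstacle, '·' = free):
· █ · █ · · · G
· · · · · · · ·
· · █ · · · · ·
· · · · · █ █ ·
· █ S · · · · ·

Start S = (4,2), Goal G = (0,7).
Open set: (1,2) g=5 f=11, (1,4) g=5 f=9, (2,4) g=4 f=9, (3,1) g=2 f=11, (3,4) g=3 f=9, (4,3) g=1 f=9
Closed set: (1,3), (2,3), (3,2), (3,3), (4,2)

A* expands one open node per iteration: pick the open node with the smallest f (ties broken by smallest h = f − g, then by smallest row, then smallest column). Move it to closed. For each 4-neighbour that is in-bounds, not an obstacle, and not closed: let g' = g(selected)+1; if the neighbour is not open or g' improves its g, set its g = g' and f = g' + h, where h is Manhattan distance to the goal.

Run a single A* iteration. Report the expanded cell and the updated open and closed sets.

expanded=(1,4); open=[(0,4) g=6 f=9, (1,2) g=5 f=11, (1,5) g=6 f=9, (2,4) g=4 f=9, (3,1) g=2 f=11, (3,4) g=3 f=9, (4,3) g=1 f=9]; closed=[(1,3), (1,4), (2,3), (3,2), (3,3), (4,2)]

step 1: expand (1,4) (f=9, h=4) → closed; open now [(0,4) g=6 f=9, (1,2) g=5 f=11, (1,5) g=6 f=9, (2,4) g=4 f=9, (3,1) g=2 f=11, (3,4) g=3 f=9, (4,3) g=1 f=9]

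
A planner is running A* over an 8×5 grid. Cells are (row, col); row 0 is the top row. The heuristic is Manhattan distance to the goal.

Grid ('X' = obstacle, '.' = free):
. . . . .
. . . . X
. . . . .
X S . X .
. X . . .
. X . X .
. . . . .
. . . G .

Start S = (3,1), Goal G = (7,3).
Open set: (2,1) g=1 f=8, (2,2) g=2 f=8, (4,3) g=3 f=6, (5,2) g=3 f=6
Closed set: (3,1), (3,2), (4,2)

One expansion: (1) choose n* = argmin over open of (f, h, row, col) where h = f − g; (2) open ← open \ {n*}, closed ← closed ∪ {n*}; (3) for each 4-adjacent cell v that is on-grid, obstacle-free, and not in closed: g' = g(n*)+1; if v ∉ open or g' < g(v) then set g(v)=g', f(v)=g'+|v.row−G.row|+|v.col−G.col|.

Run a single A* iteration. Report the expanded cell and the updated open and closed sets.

expanded=(4,3); open=[(2,1) g=1 f=8, (2,2) g=2 f=8, (4,4) g=4 f=8, (5,2) g=3 f=6]; closed=[(3,1), (3,2), (4,2), (4,3)]

step 1: expand (4,3) (f=6, h=3) → closed; open now [(2,1) g=1 f=8, (2,2) g=2 f=8, (4,4) g=4 f=8, (5,2) g=3 f=6]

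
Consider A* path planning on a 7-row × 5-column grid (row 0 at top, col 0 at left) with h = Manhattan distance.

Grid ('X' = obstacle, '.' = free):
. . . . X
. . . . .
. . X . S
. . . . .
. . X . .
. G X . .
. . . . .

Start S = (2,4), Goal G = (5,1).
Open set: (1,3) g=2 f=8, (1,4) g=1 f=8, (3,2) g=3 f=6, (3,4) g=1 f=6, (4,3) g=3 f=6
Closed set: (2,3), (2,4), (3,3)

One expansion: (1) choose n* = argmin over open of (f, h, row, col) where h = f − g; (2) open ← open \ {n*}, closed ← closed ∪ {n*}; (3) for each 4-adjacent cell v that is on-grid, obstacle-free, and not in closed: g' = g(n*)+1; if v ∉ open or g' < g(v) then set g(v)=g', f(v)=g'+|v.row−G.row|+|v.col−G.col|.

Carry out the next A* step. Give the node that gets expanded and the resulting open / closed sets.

step 1: expand (3,2) (f=6, h=3) → closed; open now [(1,3) g=2 f=8, (1,4) g=1 f=8, (3,1) g=4 f=6, (3,4) g=1 f=6, (4,3) g=3 f=6]

expanded=(3,2); open=[(1,3) g=2 f=8, (1,4) g=1 f=8, (3,1) g=4 f=6, (3,4) g=1 f=6, (4,3) g=3 f=6]; closed=[(2,3), (2,4), (3,2), (3,3)]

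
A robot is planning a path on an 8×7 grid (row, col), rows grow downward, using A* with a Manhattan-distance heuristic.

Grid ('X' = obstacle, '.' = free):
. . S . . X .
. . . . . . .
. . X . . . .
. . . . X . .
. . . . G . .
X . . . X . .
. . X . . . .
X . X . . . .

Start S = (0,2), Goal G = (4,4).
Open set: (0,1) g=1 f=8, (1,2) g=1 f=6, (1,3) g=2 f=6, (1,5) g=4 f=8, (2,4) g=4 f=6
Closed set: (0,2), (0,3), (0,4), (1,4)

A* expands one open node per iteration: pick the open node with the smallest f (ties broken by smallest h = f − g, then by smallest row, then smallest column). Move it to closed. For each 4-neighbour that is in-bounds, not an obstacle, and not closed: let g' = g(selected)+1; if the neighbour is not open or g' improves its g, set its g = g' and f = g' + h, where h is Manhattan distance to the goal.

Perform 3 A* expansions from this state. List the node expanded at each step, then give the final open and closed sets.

order=[(2,4) → (1,3) → (2,3)]; open=[(0,1) g=1 f=8, (1,2) g=1 f=6, (1,5) g=4 f=8, (2,5) g=5 f=8, (3,3) g=4 f=6]; closed=[(0,2), (0,3), (0,4), (1,3), (1,4), (2,3), (2,4)]

step 1: expand (2,4) (f=6, h=2) → closed; open now [(0,1) g=1 f=8, (1,2) g=1 f=6, (1,3) g=2 f=6, (1,5) g=4 f=8, (2,3) g=5 f=8, (2,5) g=5 f=8]
step 2: expand (1,3) (f=6, h=4) → closed; open now [(0,1) g=1 f=8, (1,2) g=1 f=6, (1,5) g=4 f=8, (2,3) g=3 f=6, (2,5) g=5 f=8]
step 3: expand (2,3) (f=6, h=3) → closed; open now [(0,1) g=1 f=8, (1,2) g=1 f=6, (1,5) g=4 f=8, (2,5) g=5 f=8, (3,3) g=4 f=6]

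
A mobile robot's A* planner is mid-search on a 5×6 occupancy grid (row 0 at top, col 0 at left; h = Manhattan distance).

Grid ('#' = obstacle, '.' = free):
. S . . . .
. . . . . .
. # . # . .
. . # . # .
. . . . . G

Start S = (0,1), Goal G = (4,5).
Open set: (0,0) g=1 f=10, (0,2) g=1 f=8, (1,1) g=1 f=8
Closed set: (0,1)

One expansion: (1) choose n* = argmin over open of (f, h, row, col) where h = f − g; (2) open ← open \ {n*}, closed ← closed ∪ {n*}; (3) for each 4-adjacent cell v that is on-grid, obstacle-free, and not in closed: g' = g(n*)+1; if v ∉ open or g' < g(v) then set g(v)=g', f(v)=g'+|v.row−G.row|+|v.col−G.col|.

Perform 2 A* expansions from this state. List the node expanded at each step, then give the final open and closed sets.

order=[(0,2) → (0,3)]; open=[(0,0) g=1 f=10, (0,4) g=3 f=8, (1,1) g=1 f=8, (1,2) g=2 f=8, (1,3) g=3 f=8]; closed=[(0,1), (0,2), (0,3)]

step 1: expand (0,2) (f=8, h=7) → closed; open now [(0,0) g=1 f=10, (0,3) g=2 f=8, (1,1) g=1 f=8, (1,2) g=2 f=8]
step 2: expand (0,3) (f=8, h=6) → closed; open now [(0,0) g=1 f=10, (0,4) g=3 f=8, (1,1) g=1 f=8, (1,2) g=2 f=8, (1,3) g=3 f=8]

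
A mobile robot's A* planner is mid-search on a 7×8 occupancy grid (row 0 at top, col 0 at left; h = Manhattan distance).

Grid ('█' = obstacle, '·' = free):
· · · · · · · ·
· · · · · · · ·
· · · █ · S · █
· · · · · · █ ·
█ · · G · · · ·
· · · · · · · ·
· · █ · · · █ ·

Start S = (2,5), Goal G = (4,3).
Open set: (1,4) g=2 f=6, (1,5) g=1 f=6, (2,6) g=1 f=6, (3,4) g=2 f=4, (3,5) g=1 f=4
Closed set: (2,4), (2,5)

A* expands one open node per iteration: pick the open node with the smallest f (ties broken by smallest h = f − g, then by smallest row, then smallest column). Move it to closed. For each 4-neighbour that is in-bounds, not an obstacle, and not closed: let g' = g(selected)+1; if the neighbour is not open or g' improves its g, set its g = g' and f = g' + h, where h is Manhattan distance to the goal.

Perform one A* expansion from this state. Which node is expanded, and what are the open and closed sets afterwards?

expanded=(3,4); open=[(1,4) g=2 f=6, (1,5) g=1 f=6, (2,6) g=1 f=6, (3,3) g=3 f=4, (3,5) g=1 f=4, (4,4) g=3 f=4]; closed=[(2,4), (2,5), (3,4)]

step 1: expand (3,4) (f=4, h=2) → closed; open now [(1,4) g=2 f=6, (1,5) g=1 f=6, (2,6) g=1 f=6, (3,3) g=3 f=4, (3,5) g=1 f=4, (4,4) g=3 f=4]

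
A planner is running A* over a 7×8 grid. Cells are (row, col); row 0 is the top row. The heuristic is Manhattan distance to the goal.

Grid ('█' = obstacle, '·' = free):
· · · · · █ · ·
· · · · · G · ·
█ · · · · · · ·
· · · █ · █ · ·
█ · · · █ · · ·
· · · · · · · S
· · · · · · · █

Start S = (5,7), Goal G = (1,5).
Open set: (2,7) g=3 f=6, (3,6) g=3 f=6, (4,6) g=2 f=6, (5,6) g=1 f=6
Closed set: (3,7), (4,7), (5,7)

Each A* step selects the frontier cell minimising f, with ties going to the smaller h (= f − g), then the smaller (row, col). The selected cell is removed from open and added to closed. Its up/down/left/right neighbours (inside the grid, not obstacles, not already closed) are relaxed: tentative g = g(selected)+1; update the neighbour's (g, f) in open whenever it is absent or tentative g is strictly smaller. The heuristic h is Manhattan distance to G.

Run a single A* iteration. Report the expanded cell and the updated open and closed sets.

expanded=(2,7); open=[(1,7) g=4 f=6, (2,6) g=4 f=6, (3,6) g=3 f=6, (4,6) g=2 f=6, (5,6) g=1 f=6]; closed=[(2,7), (3,7), (4,7), (5,7)]

step 1: expand (2,7) (f=6, h=3) → closed; open now [(1,7) g=4 f=6, (2,6) g=4 f=6, (3,6) g=3 f=6, (4,6) g=2 f=6, (5,6) g=1 f=6]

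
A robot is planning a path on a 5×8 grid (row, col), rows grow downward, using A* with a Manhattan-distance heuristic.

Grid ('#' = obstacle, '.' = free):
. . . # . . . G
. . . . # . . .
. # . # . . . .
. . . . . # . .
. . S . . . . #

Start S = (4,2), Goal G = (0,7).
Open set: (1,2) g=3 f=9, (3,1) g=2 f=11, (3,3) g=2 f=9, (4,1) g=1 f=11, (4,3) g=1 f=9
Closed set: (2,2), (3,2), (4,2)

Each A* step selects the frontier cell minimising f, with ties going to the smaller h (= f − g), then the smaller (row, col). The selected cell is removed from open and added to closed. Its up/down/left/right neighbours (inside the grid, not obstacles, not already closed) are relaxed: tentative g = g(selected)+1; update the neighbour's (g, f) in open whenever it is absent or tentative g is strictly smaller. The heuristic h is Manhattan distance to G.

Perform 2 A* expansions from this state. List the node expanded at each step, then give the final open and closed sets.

order=[(1,2) → (0,2)]; open=[(0,1) g=5 f=11, (1,1) g=4 f=11, (1,3) g=4 f=9, (3,1) g=2 f=11, (3,3) g=2 f=9, (4,1) g=1 f=11, (4,3) g=1 f=9]; closed=[(0,2), (1,2), (2,2), (3,2), (4,2)]

step 1: expand (1,2) (f=9, h=6) → closed; open now [(0,2) g=4 f=9, (1,1) g=4 f=11, (1,3) g=4 f=9, (3,1) g=2 f=11, (3,3) g=2 f=9, (4,1) g=1 f=11, (4,3) g=1 f=9]
step 2: expand (0,2) (f=9, h=5) → closed; open now [(0,1) g=5 f=11, (1,1) g=4 f=11, (1,3) g=4 f=9, (3,1) g=2 f=11, (3,3) g=2 f=9, (4,1) g=1 f=11, (4,3) g=1 f=9]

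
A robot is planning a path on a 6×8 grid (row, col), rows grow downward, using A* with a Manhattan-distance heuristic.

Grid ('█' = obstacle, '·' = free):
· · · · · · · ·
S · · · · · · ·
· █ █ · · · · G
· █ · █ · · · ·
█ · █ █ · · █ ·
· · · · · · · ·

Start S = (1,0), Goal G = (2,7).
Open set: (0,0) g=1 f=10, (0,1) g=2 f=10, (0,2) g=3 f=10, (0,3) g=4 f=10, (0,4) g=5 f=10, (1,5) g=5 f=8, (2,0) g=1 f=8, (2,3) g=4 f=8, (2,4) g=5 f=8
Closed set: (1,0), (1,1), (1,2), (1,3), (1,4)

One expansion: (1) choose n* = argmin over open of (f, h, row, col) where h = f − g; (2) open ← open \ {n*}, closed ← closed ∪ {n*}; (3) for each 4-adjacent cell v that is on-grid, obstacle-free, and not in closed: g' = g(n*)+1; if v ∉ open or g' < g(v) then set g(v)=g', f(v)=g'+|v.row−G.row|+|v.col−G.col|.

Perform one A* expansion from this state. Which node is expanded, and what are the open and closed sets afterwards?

expanded=(1,5); open=[(0,0) g=1 f=10, (0,1) g=2 f=10, (0,2) g=3 f=10, (0,3) g=4 f=10, (0,4) g=5 f=10, (0,5) g=6 f=10, (1,6) g=6 f=8, (2,0) g=1 f=8, (2,3) g=4 f=8, (2,4) g=5 f=8, (2,5) g=6 f=8]; closed=[(1,0), (1,1), (1,2), (1,3), (1,4), (1,5)]

step 1: expand (1,5) (f=8, h=3) → closed; open now [(0,0) g=1 f=10, (0,1) g=2 f=10, (0,2) g=3 f=10, (0,3) g=4 f=10, (0,4) g=5 f=10, (0,5) g=6 f=10, (1,6) g=6 f=8, (2,0) g=1 f=8, (2,3) g=4 f=8, (2,4) g=5 f=8, (2,5) g=6 f=8]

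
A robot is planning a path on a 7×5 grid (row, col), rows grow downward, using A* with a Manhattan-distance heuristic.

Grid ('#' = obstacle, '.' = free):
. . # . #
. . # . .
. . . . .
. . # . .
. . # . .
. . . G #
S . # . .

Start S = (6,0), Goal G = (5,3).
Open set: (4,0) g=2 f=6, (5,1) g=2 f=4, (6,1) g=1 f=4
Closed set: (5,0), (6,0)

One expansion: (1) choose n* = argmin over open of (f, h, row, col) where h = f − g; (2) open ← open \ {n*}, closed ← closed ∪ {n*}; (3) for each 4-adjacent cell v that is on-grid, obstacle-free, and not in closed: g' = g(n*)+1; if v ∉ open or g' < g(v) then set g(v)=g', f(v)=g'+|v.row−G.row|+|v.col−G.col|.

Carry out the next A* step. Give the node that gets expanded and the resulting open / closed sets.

step 1: expand (5,1) (f=4, h=2) → closed; open now [(4,0) g=2 f=6, (4,1) g=3 f=6, (5,2) g=3 f=4, (6,1) g=1 f=4]

expanded=(5,1); open=[(4,0) g=2 f=6, (4,1) g=3 f=6, (5,2) g=3 f=4, (6,1) g=1 f=4]; closed=[(5,0), (5,1), (6,0)]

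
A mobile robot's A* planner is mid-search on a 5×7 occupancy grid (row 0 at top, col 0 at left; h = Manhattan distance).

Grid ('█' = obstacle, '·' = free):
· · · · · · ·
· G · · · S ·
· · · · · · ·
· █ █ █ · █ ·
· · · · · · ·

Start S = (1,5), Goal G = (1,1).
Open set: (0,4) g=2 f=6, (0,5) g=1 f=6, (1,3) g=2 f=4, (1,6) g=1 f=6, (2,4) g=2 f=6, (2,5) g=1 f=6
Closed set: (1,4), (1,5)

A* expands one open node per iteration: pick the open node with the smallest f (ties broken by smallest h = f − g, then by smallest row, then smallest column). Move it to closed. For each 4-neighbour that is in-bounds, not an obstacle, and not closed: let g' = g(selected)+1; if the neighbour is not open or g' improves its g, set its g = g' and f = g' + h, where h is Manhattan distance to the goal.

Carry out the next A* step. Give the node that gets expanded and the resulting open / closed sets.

expanded=(1,3); open=[(0,3) g=3 f=6, (0,4) g=2 f=6, (0,5) g=1 f=6, (1,2) g=3 f=4, (1,6) g=1 f=6, (2,3) g=3 f=6, (2,4) g=2 f=6, (2,5) g=1 f=6]; closed=[(1,3), (1,4), (1,5)]

step 1: expand (1,3) (f=4, h=2) → closed; open now [(0,3) g=3 f=6, (0,4) g=2 f=6, (0,5) g=1 f=6, (1,2) g=3 f=4, (1,6) g=1 f=6, (2,3) g=3 f=6, (2,4) g=2 f=6, (2,5) g=1 f=6]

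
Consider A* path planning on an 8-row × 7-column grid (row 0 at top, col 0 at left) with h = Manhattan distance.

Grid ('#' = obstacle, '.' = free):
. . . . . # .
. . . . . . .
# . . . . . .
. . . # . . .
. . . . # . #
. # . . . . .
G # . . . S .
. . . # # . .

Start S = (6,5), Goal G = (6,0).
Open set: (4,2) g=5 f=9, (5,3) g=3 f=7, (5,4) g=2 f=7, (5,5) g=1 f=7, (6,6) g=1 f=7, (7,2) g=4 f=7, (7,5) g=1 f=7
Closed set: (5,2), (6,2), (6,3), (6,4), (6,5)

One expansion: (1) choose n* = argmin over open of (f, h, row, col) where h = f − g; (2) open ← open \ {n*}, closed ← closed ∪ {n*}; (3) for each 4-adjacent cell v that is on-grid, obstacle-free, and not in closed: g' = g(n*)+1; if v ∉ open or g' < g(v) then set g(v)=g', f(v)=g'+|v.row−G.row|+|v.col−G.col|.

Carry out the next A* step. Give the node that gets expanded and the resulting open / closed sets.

step 1: expand (7,2) (f=7, h=3) → closed; open now [(4,2) g=5 f=9, (5,3) g=3 f=7, (5,4) g=2 f=7, (5,5) g=1 f=7, (6,6) g=1 f=7, (7,1) g=5 f=7, (7,5) g=1 f=7]

expanded=(7,2); open=[(4,2) g=5 f=9, (5,3) g=3 f=7, (5,4) g=2 f=7, (5,5) g=1 f=7, (6,6) g=1 f=7, (7,1) g=5 f=7, (7,5) g=1 f=7]; closed=[(5,2), (6,2), (6,3), (6,4), (6,5), (7,2)]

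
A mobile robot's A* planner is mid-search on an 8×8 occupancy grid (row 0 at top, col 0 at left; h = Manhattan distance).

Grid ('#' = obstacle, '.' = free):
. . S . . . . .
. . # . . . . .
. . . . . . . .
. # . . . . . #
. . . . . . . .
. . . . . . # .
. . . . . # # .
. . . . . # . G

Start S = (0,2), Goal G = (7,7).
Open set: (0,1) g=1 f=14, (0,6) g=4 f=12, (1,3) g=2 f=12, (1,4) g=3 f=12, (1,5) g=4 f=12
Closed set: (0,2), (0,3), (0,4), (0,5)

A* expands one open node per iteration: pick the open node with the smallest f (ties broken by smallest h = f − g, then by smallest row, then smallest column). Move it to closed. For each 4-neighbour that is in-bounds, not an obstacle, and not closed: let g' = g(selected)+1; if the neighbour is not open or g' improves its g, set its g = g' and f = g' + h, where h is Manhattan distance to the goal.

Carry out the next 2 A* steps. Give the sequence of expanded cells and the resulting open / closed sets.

order=[(0,6) → (0,7)]; open=[(0,1) g=1 f=14, (1,3) g=2 f=12, (1,4) g=3 f=12, (1,5) g=4 f=12, (1,6) g=5 f=12, (1,7) g=6 f=12]; closed=[(0,2), (0,3), (0,4), (0,5), (0,6), (0,7)]

step 1: expand (0,6) (f=12, h=8) → closed; open now [(0,1) g=1 f=14, (0,7) g=5 f=12, (1,3) g=2 f=12, (1,4) g=3 f=12, (1,5) g=4 f=12, (1,6) g=5 f=12]
step 2: expand (0,7) (f=12, h=7) → closed; open now [(0,1) g=1 f=14, (1,3) g=2 f=12, (1,4) g=3 f=12, (1,5) g=4 f=12, (1,6) g=5 f=12, (1,7) g=6 f=12]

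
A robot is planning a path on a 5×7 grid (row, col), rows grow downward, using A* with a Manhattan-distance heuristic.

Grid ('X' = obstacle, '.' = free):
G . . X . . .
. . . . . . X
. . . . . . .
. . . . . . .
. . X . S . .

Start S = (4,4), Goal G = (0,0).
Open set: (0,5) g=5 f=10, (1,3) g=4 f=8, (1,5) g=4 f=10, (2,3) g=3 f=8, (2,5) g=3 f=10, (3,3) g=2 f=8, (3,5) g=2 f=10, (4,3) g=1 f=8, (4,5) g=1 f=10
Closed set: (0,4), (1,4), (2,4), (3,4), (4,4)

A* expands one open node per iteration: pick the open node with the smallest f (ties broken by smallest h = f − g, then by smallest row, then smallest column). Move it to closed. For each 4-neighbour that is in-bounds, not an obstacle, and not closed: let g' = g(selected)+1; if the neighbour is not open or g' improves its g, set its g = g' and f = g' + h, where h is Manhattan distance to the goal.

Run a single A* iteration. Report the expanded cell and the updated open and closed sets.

expanded=(1,3); open=[(0,5) g=5 f=10, (1,2) g=5 f=8, (1,5) g=4 f=10, (2,3) g=3 f=8, (2,5) g=3 f=10, (3,3) g=2 f=8, (3,5) g=2 f=10, (4,3) g=1 f=8, (4,5) g=1 f=10]; closed=[(0,4), (1,3), (1,4), (2,4), (3,4), (4,4)]

step 1: expand (1,3) (f=8, h=4) → closed; open now [(0,5) g=5 f=10, (1,2) g=5 f=8, (1,5) g=4 f=10, (2,3) g=3 f=8, (2,5) g=3 f=10, (3,3) g=2 f=8, (3,5) g=2 f=10, (4,3) g=1 f=8, (4,5) g=1 f=10]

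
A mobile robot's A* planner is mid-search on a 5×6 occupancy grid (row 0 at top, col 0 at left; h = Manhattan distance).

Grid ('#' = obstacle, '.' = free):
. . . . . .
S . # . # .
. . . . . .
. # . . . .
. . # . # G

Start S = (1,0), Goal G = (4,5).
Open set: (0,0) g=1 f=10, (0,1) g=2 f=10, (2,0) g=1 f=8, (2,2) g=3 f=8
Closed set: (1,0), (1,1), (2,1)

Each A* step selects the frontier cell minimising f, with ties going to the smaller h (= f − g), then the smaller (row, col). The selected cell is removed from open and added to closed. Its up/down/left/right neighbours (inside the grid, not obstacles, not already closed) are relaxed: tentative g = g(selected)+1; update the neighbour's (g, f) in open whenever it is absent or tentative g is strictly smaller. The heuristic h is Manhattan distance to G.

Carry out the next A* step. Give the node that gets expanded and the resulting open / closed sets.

step 1: expand (2,2) (f=8, h=5) → closed; open now [(0,0) g=1 f=10, (0,1) g=2 f=10, (2,0) g=1 f=8, (2,3) g=4 f=8, (3,2) g=4 f=8]

expanded=(2,2); open=[(0,0) g=1 f=10, (0,1) g=2 f=10, (2,0) g=1 f=8, (2,3) g=4 f=8, (3,2) g=4 f=8]; closed=[(1,0), (1,1), (2,1), (2,2)]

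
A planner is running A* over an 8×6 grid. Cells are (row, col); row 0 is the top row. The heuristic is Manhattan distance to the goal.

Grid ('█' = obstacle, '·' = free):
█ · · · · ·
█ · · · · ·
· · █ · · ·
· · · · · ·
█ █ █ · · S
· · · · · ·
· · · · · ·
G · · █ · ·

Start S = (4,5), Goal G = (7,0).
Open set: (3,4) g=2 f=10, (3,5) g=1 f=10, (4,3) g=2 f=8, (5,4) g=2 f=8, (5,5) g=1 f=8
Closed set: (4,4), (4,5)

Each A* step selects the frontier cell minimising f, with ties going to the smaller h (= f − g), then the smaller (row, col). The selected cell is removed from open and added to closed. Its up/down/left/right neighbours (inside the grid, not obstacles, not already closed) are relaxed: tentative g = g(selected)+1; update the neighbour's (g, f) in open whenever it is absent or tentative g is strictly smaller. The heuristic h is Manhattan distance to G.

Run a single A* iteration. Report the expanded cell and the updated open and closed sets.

step 1: expand (4,3) (f=8, h=6) → closed; open now [(3,3) g=3 f=10, (3,4) g=2 f=10, (3,5) g=1 f=10, (5,3) g=3 f=8, (5,4) g=2 f=8, (5,5) g=1 f=8]

expanded=(4,3); open=[(3,3) g=3 f=10, (3,4) g=2 f=10, (3,5) g=1 f=10, (5,3) g=3 f=8, (5,4) g=2 f=8, (5,5) g=1 f=8]; closed=[(4,3), (4,4), (4,5)]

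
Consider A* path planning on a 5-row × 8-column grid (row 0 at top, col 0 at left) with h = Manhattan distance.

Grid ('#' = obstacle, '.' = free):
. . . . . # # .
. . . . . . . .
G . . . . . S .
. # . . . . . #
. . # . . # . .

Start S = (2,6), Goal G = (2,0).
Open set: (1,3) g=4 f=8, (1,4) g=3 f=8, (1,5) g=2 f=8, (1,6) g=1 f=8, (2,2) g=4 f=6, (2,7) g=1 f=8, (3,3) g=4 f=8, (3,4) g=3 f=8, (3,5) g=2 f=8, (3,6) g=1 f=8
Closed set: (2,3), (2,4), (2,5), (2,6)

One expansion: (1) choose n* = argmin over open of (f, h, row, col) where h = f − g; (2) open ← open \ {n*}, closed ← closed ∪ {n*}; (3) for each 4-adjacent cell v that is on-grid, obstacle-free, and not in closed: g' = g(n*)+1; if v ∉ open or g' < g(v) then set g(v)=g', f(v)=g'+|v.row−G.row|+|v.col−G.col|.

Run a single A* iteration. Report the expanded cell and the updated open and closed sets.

step 1: expand (2,2) (f=6, h=2) → closed; open now [(1,2) g=5 f=8, (1,3) g=4 f=8, (1,4) g=3 f=8, (1,5) g=2 f=8, (1,6) g=1 f=8, (2,1) g=5 f=6, (2,7) g=1 f=8, (3,2) g=5 f=8, (3,3) g=4 f=8, (3,4) g=3 f=8, (3,5) g=2 f=8, (3,6) g=1 f=8]

expanded=(2,2); open=[(1,2) g=5 f=8, (1,3) g=4 f=8, (1,4) g=3 f=8, (1,5) g=2 f=8, (1,6) g=1 f=8, (2,1) g=5 f=6, (2,7) g=1 f=8, (3,2) g=5 f=8, (3,3) g=4 f=8, (3,4) g=3 f=8, (3,5) g=2 f=8, (3,6) g=1 f=8]; closed=[(2,2), (2,3), (2,4), (2,5), (2,6)]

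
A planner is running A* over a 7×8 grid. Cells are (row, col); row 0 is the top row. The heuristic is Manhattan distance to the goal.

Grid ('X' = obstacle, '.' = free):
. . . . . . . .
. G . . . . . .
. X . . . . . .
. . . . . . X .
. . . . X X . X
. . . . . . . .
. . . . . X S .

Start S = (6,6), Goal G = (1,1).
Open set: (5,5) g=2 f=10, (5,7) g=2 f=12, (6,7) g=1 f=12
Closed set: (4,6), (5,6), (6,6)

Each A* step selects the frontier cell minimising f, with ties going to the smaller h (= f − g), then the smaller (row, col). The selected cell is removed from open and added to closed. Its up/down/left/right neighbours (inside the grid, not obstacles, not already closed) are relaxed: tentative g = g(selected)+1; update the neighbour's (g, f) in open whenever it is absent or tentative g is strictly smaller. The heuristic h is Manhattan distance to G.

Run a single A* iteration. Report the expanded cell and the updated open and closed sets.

step 1: expand (5,5) (f=10, h=8) → closed; open now [(5,4) g=3 f=10, (5,7) g=2 f=12, (6,7) g=1 f=12]

expanded=(5,5); open=[(5,4) g=3 f=10, (5,7) g=2 f=12, (6,7) g=1 f=12]; closed=[(4,6), (5,5), (5,6), (6,6)]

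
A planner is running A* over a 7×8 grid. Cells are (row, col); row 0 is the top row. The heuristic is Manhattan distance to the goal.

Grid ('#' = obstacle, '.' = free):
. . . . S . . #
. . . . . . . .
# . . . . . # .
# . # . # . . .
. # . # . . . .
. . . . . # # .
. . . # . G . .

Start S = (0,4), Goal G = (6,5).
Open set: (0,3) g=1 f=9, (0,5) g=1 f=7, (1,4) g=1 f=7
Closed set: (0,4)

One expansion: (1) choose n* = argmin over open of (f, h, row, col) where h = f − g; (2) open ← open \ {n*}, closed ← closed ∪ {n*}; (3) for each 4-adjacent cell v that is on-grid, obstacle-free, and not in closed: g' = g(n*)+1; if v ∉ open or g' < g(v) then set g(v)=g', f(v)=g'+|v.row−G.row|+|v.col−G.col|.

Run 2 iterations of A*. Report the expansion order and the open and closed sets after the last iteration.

step 1: expand (0,5) (f=7, h=6) → closed; open now [(0,3) g=1 f=9, (0,6) g=2 f=9, (1,4) g=1 f=7, (1,5) g=2 f=7]
step 2: expand (1,5) (f=7, h=5) → closed; open now [(0,3) g=1 f=9, (0,6) g=2 f=9, (1,4) g=1 f=7, (1,6) g=3 f=9, (2,5) g=3 f=7]

order=[(0,5) → (1,5)]; open=[(0,3) g=1 f=9, (0,6) g=2 f=9, (1,4) g=1 f=7, (1,6) g=3 f=9, (2,5) g=3 f=7]; closed=[(0,4), (0,5), (1,5)]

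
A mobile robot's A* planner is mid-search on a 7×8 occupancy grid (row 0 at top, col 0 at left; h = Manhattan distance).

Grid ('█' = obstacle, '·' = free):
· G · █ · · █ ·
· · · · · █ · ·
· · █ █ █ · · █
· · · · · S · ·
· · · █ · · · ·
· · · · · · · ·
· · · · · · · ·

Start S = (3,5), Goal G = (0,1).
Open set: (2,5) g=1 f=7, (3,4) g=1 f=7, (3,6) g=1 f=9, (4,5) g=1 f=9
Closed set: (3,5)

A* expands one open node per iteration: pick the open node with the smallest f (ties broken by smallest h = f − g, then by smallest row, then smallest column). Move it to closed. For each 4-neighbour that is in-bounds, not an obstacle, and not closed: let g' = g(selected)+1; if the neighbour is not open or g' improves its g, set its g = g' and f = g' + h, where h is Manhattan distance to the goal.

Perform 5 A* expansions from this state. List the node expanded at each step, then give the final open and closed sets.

order=[(2,5) → (3,4) → (3,3) → (3,2) → (3,1)]; open=[(2,1) g=5 f=7, (2,6) g=2 f=9, (3,0) g=5 f=9, (3,6) g=1 f=9, (4,1) g=5 f=9, (4,2) g=4 f=9, (4,4) g=2 f=9, (4,5) g=1 f=9]; closed=[(2,5), (3,1), (3,2), (3,3), (3,4), (3,5)]

step 1: expand (2,5) (f=7, h=6) → closed; open now [(2,6) g=2 f=9, (3,4) g=1 f=7, (3,6) g=1 f=9, (4,5) g=1 f=9]
step 2: expand (3,4) (f=7, h=6) → closed; open now [(2,6) g=2 f=9, (3,3) g=2 f=7, (3,6) g=1 f=9, (4,4) g=2 f=9, (4,5) g=1 f=9]
step 3: expand (3,3) (f=7, h=5) → closed; open now [(2,6) g=2 f=9, (3,2) g=3 f=7, (3,6) g=1 f=9, (4,4) g=2 f=9, (4,5) g=1 f=9]
step 4: expand (3,2) (f=7, h=4) → closed; open now [(2,6) g=2 f=9, (3,1) g=4 f=7, (3,6) g=1 f=9, (4,2) g=4 f=9, (4,4) g=2 f=9, (4,5) g=1 f=9]
step 5: expand (3,1) (f=7, h=3) → closed; open now [(2,1) g=5 f=7, (2,6) g=2 f=9, (3,0) g=5 f=9, (3,6) g=1 f=9, (4,1) g=5 f=9, (4,2) g=4 f=9, (4,4) g=2 f=9, (4,5) g=1 f=9]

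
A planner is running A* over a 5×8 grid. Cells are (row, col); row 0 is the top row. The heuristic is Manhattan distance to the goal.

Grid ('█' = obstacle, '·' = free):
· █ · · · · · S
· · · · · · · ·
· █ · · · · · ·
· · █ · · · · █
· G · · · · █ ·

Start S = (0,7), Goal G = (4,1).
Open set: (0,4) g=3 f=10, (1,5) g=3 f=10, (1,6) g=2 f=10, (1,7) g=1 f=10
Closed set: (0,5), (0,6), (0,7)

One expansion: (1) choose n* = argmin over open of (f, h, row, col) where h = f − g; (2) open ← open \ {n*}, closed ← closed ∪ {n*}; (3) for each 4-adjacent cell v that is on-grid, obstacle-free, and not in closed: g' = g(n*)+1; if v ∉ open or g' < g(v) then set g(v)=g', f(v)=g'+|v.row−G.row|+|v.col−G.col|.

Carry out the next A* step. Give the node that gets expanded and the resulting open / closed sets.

expanded=(0,4); open=[(0,3) g=4 f=10, (1,4) g=4 f=10, (1,5) g=3 f=10, (1,6) g=2 f=10, (1,7) g=1 f=10]; closed=[(0,4), (0,5), (0,6), (0,7)]

step 1: expand (0,4) (f=10, h=7) → closed; open now [(0,3) g=4 f=10, (1,4) g=4 f=10, (1,5) g=3 f=10, (1,6) g=2 f=10, (1,7) g=1 f=10]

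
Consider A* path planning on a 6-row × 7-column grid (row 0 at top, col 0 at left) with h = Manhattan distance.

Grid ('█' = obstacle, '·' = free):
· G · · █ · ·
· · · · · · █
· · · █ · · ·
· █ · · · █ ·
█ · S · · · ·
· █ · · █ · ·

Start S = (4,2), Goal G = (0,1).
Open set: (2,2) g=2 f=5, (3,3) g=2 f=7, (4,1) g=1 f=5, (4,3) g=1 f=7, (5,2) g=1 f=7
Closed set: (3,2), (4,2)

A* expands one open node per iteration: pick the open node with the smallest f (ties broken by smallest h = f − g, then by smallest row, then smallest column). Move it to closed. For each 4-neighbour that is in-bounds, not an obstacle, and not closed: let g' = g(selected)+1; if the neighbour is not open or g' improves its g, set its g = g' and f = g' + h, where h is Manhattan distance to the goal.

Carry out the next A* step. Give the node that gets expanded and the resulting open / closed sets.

expanded=(2,2); open=[(1,2) g=3 f=5, (2,1) g=3 f=5, (3,3) g=2 f=7, (4,1) g=1 f=5, (4,3) g=1 f=7, (5,2) g=1 f=7]; closed=[(2,2), (3,2), (4,2)]

step 1: expand (2,2) (f=5, h=3) → closed; open now [(1,2) g=3 f=5, (2,1) g=3 f=5, (3,3) g=2 f=7, (4,1) g=1 f=5, (4,3) g=1 f=7, (5,2) g=1 f=7]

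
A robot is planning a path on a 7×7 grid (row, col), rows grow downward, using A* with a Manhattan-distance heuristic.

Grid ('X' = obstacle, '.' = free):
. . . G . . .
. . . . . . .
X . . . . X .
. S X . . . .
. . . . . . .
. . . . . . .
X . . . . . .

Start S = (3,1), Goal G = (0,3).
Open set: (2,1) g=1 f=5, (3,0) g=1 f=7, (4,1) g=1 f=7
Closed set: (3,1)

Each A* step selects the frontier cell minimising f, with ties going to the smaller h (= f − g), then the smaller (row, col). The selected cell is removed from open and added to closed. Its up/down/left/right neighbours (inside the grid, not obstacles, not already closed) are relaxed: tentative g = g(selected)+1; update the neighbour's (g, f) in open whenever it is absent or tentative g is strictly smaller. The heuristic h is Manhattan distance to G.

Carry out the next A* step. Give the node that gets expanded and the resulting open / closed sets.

step 1: expand (2,1) (f=5, h=4) → closed; open now [(1,1) g=2 f=5, (2,2) g=2 f=5, (3,0) g=1 f=7, (4,1) g=1 f=7]

expanded=(2,1); open=[(1,1) g=2 f=5, (2,2) g=2 f=5, (3,0) g=1 f=7, (4,1) g=1 f=7]; closed=[(2,1), (3,1)]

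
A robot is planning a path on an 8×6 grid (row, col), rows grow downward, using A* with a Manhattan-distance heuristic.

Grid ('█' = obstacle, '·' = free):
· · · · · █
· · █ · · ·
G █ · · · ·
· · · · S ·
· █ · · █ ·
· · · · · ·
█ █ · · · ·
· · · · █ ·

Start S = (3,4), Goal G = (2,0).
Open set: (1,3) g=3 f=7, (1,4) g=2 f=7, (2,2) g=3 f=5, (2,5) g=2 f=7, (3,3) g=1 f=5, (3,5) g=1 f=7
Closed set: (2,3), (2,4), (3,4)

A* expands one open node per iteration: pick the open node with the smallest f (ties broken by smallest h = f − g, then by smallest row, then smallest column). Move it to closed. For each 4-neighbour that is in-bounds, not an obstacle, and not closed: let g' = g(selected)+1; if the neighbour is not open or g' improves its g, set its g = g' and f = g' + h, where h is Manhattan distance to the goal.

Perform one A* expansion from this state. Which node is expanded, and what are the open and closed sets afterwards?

expanded=(2,2); open=[(1,3) g=3 f=7, (1,4) g=2 f=7, (2,5) g=2 f=7, (3,2) g=4 f=7, (3,3) g=1 f=5, (3,5) g=1 f=7]; closed=[(2,2), (2,3), (2,4), (3,4)]

step 1: expand (2,2) (f=5, h=2) → closed; open now [(1,3) g=3 f=7, (1,4) g=2 f=7, (2,5) g=2 f=7, (3,2) g=4 f=7, (3,3) g=1 f=5, (3,5) g=1 f=7]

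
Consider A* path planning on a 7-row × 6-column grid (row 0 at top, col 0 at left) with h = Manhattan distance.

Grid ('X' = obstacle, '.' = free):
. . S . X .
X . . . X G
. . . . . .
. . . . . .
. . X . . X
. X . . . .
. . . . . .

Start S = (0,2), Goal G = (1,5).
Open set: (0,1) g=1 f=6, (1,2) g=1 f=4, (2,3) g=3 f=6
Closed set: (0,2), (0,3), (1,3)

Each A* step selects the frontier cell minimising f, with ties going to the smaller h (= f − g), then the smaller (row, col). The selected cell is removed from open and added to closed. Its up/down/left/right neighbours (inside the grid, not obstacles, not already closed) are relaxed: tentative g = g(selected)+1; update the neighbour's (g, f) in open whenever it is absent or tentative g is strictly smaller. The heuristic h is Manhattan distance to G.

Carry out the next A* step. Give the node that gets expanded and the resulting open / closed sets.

step 1: expand (1,2) (f=4, h=3) → closed; open now [(0,1) g=1 f=6, (1,1) g=2 f=6, (2,2) g=2 f=6, (2,3) g=3 f=6]

expanded=(1,2); open=[(0,1) g=1 f=6, (1,1) g=2 f=6, (2,2) g=2 f=6, (2,3) g=3 f=6]; closed=[(0,2), (0,3), (1,2), (1,3)]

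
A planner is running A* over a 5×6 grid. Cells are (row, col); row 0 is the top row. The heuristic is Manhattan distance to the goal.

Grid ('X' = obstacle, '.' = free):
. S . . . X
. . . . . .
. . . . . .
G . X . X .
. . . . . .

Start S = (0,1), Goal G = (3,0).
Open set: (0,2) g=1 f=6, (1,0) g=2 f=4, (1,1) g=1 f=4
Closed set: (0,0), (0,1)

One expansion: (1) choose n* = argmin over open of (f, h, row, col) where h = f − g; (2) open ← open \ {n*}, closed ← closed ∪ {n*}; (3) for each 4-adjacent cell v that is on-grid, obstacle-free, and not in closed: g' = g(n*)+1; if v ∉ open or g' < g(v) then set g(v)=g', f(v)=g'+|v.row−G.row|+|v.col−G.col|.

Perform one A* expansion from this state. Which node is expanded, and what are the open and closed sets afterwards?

expanded=(1,0); open=[(0,2) g=1 f=6, (1,1) g=1 f=4, (2,0) g=3 f=4]; closed=[(0,0), (0,1), (1,0)]

step 1: expand (1,0) (f=4, h=2) → closed; open now [(0,2) g=1 f=6, (1,1) g=1 f=4, (2,0) g=3 f=4]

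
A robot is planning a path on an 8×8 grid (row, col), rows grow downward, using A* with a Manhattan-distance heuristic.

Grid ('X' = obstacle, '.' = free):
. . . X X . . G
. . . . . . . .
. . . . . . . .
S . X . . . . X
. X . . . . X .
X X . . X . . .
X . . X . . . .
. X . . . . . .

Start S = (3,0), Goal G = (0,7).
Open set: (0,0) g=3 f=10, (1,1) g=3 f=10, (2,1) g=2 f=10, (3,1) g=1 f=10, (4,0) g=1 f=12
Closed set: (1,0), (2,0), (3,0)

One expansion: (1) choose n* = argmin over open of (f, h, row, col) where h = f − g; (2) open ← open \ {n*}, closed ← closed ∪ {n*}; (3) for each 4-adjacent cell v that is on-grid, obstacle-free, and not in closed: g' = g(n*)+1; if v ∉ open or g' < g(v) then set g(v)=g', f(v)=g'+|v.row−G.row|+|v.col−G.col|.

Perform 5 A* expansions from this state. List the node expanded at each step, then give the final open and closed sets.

order=[(0,0) → (0,1) → (0,2) → (1,1) → (1,2)]; open=[(1,3) g=5 f=10, (2,1) g=2 f=10, (2,2) g=5 f=12, (3,1) g=1 f=10, (4,0) g=1 f=12]; closed=[(0,0), (0,1), (0,2), (1,0), (1,1), (1,2), (2,0), (3,0)]

step 1: expand (0,0) (f=10, h=7) → closed; open now [(0,1) g=4 f=10, (1,1) g=3 f=10, (2,1) g=2 f=10, (3,1) g=1 f=10, (4,0) g=1 f=12]
step 2: expand (0,1) (f=10, h=6) → closed; open now [(0,2) g=5 f=10, (1,1) g=3 f=10, (2,1) g=2 f=10, (3,1) g=1 f=10, (4,0) g=1 f=12]
step 3: expand (0,2) (f=10, h=5) → closed; open now [(1,1) g=3 f=10, (1,2) g=6 f=12, (2,1) g=2 f=10, (3,1) g=1 f=10, (4,0) g=1 f=12]
step 4: expand (1,1) (f=10, h=7) → closed; open now [(1,2) g=4 f=10, (2,1) g=2 f=10, (3,1) g=1 f=10, (4,0) g=1 f=12]
step 5: expand (1,2) (f=10, h=6) → closed; open now [(1,3) g=5 f=10, (2,1) g=2 f=10, (2,2) g=5 f=12, (3,1) g=1 f=10, (4,0) g=1 f=12]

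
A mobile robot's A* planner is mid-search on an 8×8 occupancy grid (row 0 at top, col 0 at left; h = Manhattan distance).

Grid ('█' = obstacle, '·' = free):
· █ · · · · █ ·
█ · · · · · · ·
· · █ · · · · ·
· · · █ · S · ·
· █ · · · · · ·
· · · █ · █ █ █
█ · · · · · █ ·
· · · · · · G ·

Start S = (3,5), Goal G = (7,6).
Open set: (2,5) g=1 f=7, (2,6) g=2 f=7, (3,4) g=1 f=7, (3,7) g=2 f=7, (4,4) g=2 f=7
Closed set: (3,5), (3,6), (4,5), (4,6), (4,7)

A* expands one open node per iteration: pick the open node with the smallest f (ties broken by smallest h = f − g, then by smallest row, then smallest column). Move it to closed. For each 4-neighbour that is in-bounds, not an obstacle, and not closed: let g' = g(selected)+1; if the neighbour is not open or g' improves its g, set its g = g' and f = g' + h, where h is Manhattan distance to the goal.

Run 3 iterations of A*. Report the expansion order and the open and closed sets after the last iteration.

step 1: expand (2,6) (f=7, h=5) → closed; open now [(1,6) g=3 f=9, (2,5) g=1 f=7, (2,7) g=3 f=9, (3,4) g=1 f=7, (3,7) g=2 f=7, (4,4) g=2 f=7]
step 2: expand (3,7) (f=7, h=5) → closed; open now [(1,6) g=3 f=9, (2,5) g=1 f=7, (2,7) g=3 f=9, (3,4) g=1 f=7, (4,4) g=2 f=7]
step 3: expand (4,4) (f=7, h=5) → closed; open now [(1,6) g=3 f=9, (2,5) g=1 f=7, (2,7) g=3 f=9, (3,4) g=1 f=7, (4,3) g=3 f=9, (5,4) g=3 f=7]

order=[(2,6) → (3,7) → (4,4)]; open=[(1,6) g=3 f=9, (2,5) g=1 f=7, (2,7) g=3 f=9, (3,4) g=1 f=7, (4,3) g=3 f=9, (5,4) g=3 f=7]; closed=[(2,6), (3,5), (3,6), (3,7), (4,4), (4,5), (4,6), (4,7)]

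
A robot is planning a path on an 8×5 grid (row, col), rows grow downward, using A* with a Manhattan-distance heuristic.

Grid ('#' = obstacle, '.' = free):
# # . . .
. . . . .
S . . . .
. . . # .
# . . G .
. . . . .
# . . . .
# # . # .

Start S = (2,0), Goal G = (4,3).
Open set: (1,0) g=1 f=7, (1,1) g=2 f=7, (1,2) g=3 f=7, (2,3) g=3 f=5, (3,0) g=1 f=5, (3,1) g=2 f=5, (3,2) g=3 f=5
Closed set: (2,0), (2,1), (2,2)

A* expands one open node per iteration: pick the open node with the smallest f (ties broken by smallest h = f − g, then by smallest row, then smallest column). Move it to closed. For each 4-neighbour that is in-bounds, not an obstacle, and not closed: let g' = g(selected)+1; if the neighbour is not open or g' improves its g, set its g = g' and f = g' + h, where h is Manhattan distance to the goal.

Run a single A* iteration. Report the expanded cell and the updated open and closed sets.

expanded=(2,3); open=[(1,0) g=1 f=7, (1,1) g=2 f=7, (1,2) g=3 f=7, (1,3) g=4 f=7, (2,4) g=4 f=7, (3,0) g=1 f=5, (3,1) g=2 f=5, (3,2) g=3 f=5]; closed=[(2,0), (2,1), (2,2), (2,3)]

step 1: expand (2,3) (f=5, h=2) → closed; open now [(1,0) g=1 f=7, (1,1) g=2 f=7, (1,2) g=3 f=7, (1,3) g=4 f=7, (2,4) g=4 f=7, (3,0) g=1 f=5, (3,1) g=2 f=5, (3,2) g=3 f=5]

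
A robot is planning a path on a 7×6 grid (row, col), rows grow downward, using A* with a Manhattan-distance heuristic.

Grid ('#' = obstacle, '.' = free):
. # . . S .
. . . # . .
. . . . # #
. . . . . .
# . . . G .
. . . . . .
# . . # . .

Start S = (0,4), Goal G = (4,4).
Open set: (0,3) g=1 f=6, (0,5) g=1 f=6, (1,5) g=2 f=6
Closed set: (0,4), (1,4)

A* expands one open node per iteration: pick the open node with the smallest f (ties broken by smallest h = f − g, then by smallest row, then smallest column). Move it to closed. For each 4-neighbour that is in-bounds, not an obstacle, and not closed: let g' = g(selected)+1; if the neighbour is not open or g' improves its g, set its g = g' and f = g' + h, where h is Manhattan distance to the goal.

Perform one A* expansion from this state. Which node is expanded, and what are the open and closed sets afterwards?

step 1: expand (1,5) (f=6, h=4) → closed; open now [(0,3) g=1 f=6, (0,5) g=1 f=6]

expanded=(1,5); open=[(0,3) g=1 f=6, (0,5) g=1 f=6]; closed=[(0,4), (1,4), (1,5)]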